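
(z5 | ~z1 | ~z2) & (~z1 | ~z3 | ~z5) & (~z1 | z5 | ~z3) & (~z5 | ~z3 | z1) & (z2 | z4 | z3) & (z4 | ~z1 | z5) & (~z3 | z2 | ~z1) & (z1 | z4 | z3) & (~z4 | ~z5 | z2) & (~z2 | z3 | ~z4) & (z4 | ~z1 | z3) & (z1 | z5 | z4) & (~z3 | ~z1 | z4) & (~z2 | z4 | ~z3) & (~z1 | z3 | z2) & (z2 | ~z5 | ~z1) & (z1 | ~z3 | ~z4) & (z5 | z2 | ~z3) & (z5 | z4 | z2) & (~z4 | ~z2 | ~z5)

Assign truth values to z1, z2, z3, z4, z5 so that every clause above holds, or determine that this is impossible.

Case z5 = 0:
Case z1 = 0:
(z4) alone gives z4 = 1.
(~z3) alone gives z3 = 0.
(~z2) alone gives z2 = 0.
All clauses are satisfied.

z1 ↦ 0; z2 ↦ 0; z3 ↦ 0; z4 ↦ 1; z5 ↦ 0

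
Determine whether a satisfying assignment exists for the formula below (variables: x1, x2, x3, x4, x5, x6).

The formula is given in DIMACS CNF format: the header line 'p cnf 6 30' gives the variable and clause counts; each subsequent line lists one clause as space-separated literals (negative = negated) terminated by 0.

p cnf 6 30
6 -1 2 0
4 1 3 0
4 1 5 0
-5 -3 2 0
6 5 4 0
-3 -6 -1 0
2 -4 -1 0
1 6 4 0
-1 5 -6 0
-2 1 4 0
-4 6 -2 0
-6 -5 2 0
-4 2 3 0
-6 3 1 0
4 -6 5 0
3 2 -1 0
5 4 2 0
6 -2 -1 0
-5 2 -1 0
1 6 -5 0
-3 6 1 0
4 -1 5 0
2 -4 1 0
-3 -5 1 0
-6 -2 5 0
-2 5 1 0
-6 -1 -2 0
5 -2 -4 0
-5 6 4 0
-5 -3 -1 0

Suppose x6 = True.
Suppose x3 = False.
(x1) alone gives x1 = True.
(x5) alone gives x5 = True.
(x2) alone gives x2 = True.
That conflicts with the unit clause (¬x2).
So x3 must be the other value — set x3 = True.
(¬x1) alone gives x1 = False.
(¬x5) alone gives x5 = False.
(x4) alone gives x4 = True.
(x2) alone gives x2 = True.
That conflicts with the unit clause (¬x2).
Either choice for x3 ends in contradiction.
So x6 must be the other value — set x6 = False.
Suppose x1 = False.
(x4) alone gives x4 = True.
(¬x2) alone gives x2 = False.
That conflicts with the unit clause (x2).
So x1 must be the other value — set x1 = True.
(x2) alone gives x2 = True.
That conflicts with the unit clause (¬x2).
Either choice for x1 ends in contradiction.
Either choice for x6 ends in contradiction.
No assignment satisfies every clause.

Unsatisfiable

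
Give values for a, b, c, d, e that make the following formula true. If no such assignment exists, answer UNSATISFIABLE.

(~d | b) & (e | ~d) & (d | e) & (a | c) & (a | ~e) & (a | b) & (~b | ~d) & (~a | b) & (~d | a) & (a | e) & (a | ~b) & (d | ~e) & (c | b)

UNSATISFIABLE

Suppose d = 0.
Unit clause (e) forces e = 1.
Now (~e) is unsatisfied and unit — conflict.
Backtrack on d: now try d = 1.
Unit clause (b) forces b = 1.
Now (~b) is unsatisfied and unit — conflict.
Either choice for d ends in contradiction.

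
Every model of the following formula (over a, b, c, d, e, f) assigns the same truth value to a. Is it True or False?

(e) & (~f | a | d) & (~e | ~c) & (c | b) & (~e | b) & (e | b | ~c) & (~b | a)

True

Suppose a = 0.
The clause (e) is unit, so e = 1.
The clause (~c) is unit, so c = 0.
The clause (b) is unit, so b = 1.
Now (~b) is unsatisfied and unit — conflict.
So every satisfying assignment has a = True.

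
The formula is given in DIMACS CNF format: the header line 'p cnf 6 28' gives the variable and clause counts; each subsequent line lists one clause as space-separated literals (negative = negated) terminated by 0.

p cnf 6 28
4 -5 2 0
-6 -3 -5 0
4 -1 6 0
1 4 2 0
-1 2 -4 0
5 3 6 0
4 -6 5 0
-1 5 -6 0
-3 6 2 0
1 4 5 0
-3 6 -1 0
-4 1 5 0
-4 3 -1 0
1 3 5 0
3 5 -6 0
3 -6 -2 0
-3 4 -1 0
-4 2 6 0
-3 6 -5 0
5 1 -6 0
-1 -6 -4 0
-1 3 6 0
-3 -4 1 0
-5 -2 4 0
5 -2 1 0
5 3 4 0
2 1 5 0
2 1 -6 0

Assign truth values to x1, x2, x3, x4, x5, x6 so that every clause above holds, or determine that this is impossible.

Branch on x4: set x4 = True.
Branch on x1: set x1 = False.
The clause (x5) is unit, so x5 = True.
The clause (¬x3) is unit, so x3 = False.
Branch on x6: set x6 = False.
The clause (x2) is unit, so x2 = True.
Every clause now holds.

x1: False,  x2: True,  x3: False,  x4: True,  x5: True,  x6: False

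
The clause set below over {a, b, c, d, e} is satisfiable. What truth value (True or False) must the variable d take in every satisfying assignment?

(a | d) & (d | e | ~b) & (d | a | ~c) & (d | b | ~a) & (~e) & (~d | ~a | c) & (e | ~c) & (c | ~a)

True

Suppose d = 0.
Unit clause (a) forces a = 1.
Unit clause (b) forces b = 1.
Unit clause (e) forces e = 1.
Now (~e) is unsatisfied and unit — conflict.
So every satisfying assignment has d = True.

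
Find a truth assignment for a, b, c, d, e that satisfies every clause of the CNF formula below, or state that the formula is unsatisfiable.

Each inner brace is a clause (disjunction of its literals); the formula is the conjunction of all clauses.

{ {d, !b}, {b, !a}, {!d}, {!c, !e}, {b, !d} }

Unit clause (!d) forces d = false.
Unit clause (!b) forces b = false.
Unit clause (!a) forces a = false.
Case c = false:
All clauses hold; e can take either value.

a=false; b=false; c=false; d=false; e=true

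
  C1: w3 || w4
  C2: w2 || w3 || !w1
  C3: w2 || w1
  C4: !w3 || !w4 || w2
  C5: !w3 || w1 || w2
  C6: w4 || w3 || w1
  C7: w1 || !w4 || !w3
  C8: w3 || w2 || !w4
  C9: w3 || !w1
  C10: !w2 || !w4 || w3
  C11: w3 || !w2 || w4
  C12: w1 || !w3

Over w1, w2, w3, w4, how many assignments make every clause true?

3

There are 2^4 = 16 truth assignments over (w1, w2, w3, w4).
Check each against the 12 clauses (columns in the order w1, w2, w3, w4):
  F F F F  ✗ fails (w3 || w4)
  F F F T  ✗ fails (w2 || w1)
  F F T F  ✗ fails (w2 || w1)
  F F T T  ✗ fails (w2 || w1)
  F T F F  ✗ fails (w3 || w4)
  F T F T  ✗ fails (!w2 || !w4 || w3)
  F T T F  ✗ fails (w1 || !w3)
  F T T T  ✗ fails (w1 || !w4 || !w3)
  T F F F  ✗ fails (w3 || w4)
  T F F T  ✗ fails (w2 || w3 || !w1)
  T F T F  ✓ satisfies all
  T F T T  ✗ fails (!w3 || !w4 || w2)
  T T F F  ✗ fails (w3 || w4)
  T T F T  ✗ fails (w3 || !w1)
  T T T F  ✓ satisfies all
  T T T T  ✓ satisfies all
3 of the 16 rows are models.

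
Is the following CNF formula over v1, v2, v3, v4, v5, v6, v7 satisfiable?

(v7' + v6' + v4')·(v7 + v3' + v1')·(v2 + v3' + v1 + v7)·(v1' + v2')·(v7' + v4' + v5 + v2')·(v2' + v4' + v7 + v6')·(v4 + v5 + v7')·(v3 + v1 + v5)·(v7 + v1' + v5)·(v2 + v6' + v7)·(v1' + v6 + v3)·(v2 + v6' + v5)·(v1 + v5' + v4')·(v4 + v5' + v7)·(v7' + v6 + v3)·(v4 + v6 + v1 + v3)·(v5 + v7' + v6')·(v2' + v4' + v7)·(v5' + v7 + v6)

Yes

Case v1 = 1:
From the singleton clause (v2'), v2 = 0.
Case v7 = 1:
Case v6 = 1:
From the singleton clause (v4'), v4 = 0.
From the singleton clause (v5), v5 = 1.
All clauses hold; v3 can take either value.
A satisfying assignment: v1 ↦ 1,  v2 ↦ 0,  v3 ↦ 0,  v4 ↦ 0,  v5 ↦ 1,  v6 ↦ 1,  v7 ↦ 1.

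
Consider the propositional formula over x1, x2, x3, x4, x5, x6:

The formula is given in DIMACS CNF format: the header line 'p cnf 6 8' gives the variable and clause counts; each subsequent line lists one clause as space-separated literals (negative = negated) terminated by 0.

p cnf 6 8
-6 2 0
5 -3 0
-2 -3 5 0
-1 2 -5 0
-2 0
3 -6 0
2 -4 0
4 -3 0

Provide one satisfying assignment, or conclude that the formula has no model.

x1: False; x2: False; x3: False; x4: False; x5: True; x6: False

The clause (¬x2) is unit, so x2 = False.
The clause (¬x6) is unit, so x6 = False.
The clause (¬x4) is unit, so x4 = False.
The clause (¬x3) is unit, so x3 = False.
Suppose x1 = False.
All clauses hold; x5 can take either value.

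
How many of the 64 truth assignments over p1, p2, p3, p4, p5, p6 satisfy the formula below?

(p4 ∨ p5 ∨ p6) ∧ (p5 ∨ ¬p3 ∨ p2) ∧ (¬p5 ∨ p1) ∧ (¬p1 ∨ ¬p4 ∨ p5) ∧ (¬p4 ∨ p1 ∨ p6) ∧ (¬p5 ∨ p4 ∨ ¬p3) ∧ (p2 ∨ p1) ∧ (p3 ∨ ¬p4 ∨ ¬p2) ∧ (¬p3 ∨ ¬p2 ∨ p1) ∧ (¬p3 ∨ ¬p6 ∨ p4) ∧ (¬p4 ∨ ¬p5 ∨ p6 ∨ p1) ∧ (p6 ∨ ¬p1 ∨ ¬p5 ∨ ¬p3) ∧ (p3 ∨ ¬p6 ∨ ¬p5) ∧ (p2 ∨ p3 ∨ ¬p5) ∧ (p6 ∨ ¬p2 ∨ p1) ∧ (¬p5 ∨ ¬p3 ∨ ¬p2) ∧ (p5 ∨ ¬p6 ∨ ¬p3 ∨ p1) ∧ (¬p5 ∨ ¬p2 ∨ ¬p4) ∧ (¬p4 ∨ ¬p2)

5

There are 2^6 = 64 truth assignments over (p1, p2, p3, p4, p5, p6).
Split on p5. With p5 = True, the clauses containing p5 are satisfied and ¬p5 drops from the rest; 2 of the 2^5 = 32 assignments to the other variables satisfy what remains.
With p5 = False, by the same count on the reduced clause set, 3 assignments work.
(One model: p1=F, p2=T, p3=F, p4=F, p5=F, p6=T.)
Total: 2 + 3 = 5.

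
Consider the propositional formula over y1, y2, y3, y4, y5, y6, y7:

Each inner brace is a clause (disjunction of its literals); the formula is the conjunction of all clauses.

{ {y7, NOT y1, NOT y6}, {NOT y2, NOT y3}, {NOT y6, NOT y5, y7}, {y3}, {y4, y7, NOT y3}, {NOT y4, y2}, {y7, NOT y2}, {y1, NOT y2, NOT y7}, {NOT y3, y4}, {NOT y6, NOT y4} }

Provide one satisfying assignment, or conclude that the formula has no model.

(y3) alone gives y3 = true.
(NOT y2) alone gives y2 = false.
(NOT y4) alone gives y4 = false.
That conflicts with the unit clause (y4).

UNSATISFIABLE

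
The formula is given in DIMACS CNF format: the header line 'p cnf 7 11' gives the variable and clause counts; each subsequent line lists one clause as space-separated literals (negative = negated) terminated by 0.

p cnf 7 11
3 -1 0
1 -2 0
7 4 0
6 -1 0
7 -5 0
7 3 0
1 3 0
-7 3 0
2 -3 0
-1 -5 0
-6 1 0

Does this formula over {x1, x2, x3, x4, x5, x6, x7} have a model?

Try x3 = True.
Unit clause (x2) forces x2 = True.
Unit clause (x1) forces x1 = True.
Unit clause (x6) forces x6 = True.
Unit clause (¬x5) forces x5 = False.
Try x7 = True.
All clauses hold; x4 can take either value.
A satisfying assignment: x1=True; x2=True; x3=True; x4=False; x5=False; x6=True; x7=True.

Yes, satisfiable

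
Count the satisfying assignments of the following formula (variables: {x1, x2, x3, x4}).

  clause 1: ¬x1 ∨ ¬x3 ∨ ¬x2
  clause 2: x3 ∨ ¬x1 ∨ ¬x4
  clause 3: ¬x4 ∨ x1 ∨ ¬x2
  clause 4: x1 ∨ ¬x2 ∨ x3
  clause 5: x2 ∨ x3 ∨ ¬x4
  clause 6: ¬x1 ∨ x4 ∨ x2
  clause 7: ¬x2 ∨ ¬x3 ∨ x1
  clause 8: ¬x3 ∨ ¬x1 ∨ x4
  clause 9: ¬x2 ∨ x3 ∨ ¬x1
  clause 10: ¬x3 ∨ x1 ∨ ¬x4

There are 2^4 = 16 truth assignments over (x1, x2, x3, x4).
Check each against the 10 clauses (columns in the order x1, x2, x3, x4):
  F F F F  ✓ satisfies all
  F F F T  ✗ fails (x2 ∨ x3 ∨ ¬x4)
  F F T F  ✓ satisfies all
  F F T T  ✗ fails (¬x3 ∨ x1 ∨ ¬x4)
  F T F F  ✗ fails (x1 ∨ ¬x2 ∨ x3)
  F T F T  ✗ fails (¬x4 ∨ x1 ∨ ¬x2)
  F T T F  ✗ fails (¬x2 ∨ ¬x3 ∨ x1)
  F T T T  ✗ fails (¬x4 ∨ x1 ∨ ¬x2)
  T F F F  ✗ fails (¬x1 ∨ x4 ∨ x2)
  T F F T  ✗ fails (x3 ∨ ¬x1 ∨ ¬x4)
  T F T F  ✗ fails (¬x1 ∨ x4 ∨ x2)
  T F T T  ✓ satisfies all
  T T F F  ✗ fails (¬x2 ∨ x3 ∨ ¬x1)
  T T F T  ✗ fails (x3 ∨ ¬x1 ∨ ¬x4)
  T T T F  ✗ fails (¬x1 ∨ ¬x3 ∨ ¬x2)
  T T T T  ✗ fails (¬x1 ∨ ¬x3 ∨ ¬x2)
3 of the 16 rows are models.

3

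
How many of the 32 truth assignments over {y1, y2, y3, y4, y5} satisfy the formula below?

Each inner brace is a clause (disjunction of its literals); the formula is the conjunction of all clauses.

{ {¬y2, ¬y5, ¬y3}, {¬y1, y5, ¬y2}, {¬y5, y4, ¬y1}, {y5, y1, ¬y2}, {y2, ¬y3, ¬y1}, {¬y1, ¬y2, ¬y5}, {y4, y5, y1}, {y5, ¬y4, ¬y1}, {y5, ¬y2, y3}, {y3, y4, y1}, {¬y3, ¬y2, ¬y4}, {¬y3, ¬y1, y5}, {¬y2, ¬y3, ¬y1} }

There are 2^5 = 32 truth assignments over (y1, y2, y3, y4, y5).
Split on y1. With y1 = True, the clauses containing y1 are satisfied and ¬y1 drops from the rest; 2 of the 2^4 = 16 assignments to the other variables satisfy what remains.
With y1 = False, by the same count on the reduced clause set, 6 assignments work.
Total: 2 + 6 = 8.

8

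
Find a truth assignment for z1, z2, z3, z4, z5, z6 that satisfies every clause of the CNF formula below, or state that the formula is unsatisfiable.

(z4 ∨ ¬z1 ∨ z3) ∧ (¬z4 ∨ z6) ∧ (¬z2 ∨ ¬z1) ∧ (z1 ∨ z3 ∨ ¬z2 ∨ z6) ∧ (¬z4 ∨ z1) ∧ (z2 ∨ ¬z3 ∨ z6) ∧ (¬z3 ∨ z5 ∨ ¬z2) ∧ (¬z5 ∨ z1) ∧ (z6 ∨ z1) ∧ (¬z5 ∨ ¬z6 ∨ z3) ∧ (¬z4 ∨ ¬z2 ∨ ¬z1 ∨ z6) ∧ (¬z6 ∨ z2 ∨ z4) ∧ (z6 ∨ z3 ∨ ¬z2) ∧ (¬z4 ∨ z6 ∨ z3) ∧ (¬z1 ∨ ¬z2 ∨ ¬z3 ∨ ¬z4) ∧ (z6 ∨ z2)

z1 ↦ True; z2 ↦ False; z3 ↦ True; z4 ↦ True; z5 ↦ True; z6 ↦ True

Branch on z4: set z4 = True.
From the singleton clause (z6), z6 = True.
From the singleton clause (z1), z1 = True.
From the singleton clause (¬z2), z2 = False.
Branch on z5: set z5 = True.
From the singleton clause (z3), z3 = True.
All clauses are satisfied.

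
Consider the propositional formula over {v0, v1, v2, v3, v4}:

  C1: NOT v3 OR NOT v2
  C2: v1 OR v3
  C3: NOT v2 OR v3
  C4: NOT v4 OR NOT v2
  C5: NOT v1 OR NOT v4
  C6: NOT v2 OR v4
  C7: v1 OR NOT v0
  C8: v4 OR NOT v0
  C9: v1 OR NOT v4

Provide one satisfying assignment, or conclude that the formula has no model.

v0 ↦ false; v1 ↦ false; v2 ↦ false; v3 ↦ true; v4 ↦ false

Case v3 = true:
The clause (NOT v2) is unit, so v2 = false.
Case v1 = false:
The clause (NOT v0) is unit, so v0 = false.
The clause (NOT v4) is unit, so v4 = false.
This assignment satisfies each clause.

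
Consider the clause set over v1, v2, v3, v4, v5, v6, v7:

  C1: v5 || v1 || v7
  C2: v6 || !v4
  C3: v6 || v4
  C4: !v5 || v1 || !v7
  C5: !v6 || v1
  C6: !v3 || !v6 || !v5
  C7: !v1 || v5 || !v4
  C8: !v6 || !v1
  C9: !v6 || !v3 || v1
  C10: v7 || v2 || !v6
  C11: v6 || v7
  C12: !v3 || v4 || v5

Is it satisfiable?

No

Case v6 = true:
From the singleton clause (v1), v1 = true.
That conflicts with the unit clause (!v1).
So v6 must be the other value — set v6 = false.
From the singleton clause (!v4), v4 = false.
That conflicts with the unit clause (v4).
Either choice for v6 ends in contradiction.
No assignment satisfies every clause.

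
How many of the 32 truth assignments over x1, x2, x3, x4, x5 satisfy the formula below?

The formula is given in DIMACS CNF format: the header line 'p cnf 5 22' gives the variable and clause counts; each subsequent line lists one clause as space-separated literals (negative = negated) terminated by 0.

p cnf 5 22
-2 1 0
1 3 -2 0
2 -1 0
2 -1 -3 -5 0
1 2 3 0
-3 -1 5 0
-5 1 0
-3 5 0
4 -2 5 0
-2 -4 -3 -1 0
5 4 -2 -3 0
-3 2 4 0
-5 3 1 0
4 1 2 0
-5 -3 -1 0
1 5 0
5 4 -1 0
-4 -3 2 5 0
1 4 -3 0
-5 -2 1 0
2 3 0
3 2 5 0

There are 2^5 = 32 truth assignments over (x1, x2, x3, x4, x5).
Split on x3. With x3 = True, the clauses containing x3 are satisfied and ¬x3 drops from the rest; 0 of the 2^4 = 16 assignments to the other variables satisfy what remains.
With x3 = False, by the same count on the reduced clause set, 3 assignments work.
(One model: x1=T, x2=T, x3=F, x4=F, x5=T.)
Total: 0 + 3 = 3.

3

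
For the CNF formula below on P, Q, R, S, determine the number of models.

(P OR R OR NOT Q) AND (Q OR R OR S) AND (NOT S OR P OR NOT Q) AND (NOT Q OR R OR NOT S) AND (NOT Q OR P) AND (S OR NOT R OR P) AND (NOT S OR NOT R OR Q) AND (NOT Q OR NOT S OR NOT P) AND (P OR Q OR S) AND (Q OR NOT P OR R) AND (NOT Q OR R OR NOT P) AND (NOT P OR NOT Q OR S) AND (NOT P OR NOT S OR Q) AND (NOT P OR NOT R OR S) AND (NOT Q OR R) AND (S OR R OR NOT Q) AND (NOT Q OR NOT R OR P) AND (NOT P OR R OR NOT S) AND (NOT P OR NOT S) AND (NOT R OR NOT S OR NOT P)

1

There are 2^4 = 16 truth assignments over (P, Q, R, S).
Check each against the 20 clauses (columns in the order P, Q, R, S):
  F F F F  ✗ fails (Q OR R OR S)
  F F F T  ✓ satisfies all
  F F T F  ✗ fails (S OR NOT R OR P)
  F F T T  ✗ fails (NOT S OR NOT R OR Q)
  F T F F  ✗ fails (P OR R OR NOT Q)
  F T F T  ✗ fails (P OR R OR NOT Q)
  F T T F  ✗ fails (NOT Q OR P)
  F T T T  ✗ fails (NOT S OR P OR NOT Q)
  T F F F  ✗ fails (Q OR R OR S)
  T F F T  ✗ fails (Q OR NOT P OR R)
  T F T F  ✗ fails (NOT P OR NOT R OR S)
  T F T T  ✗ fails (NOT S OR NOT R OR Q)
  T T F F  ✗ fails (NOT Q OR R OR NOT P)
  T T F T  ✗ fails (NOT Q OR R OR NOT S)
  T T T F  ✗ fails (NOT P OR NOT Q OR S)
  T T T T  ✗ fails (NOT Q OR NOT S OR NOT P)
1 of the 16 rows is a model.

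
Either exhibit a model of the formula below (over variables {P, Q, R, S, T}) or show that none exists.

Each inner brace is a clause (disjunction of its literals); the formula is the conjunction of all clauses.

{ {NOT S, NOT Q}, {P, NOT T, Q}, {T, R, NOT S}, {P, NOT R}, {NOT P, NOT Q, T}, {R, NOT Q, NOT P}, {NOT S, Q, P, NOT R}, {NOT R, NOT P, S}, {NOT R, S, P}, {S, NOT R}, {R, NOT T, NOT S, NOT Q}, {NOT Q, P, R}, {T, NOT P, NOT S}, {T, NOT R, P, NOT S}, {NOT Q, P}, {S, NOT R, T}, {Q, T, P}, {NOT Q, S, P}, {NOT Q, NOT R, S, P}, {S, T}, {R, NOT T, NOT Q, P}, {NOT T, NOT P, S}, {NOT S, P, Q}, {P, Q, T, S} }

P: true; Q: false; R: true; S: true; T: true

Try S = true.
From the singleton clause (NOT Q), Q = false.
From the singleton clause (P), P = true.
From the singleton clause (T), T = true.
Every clause is now satisfied; R is unconstrained.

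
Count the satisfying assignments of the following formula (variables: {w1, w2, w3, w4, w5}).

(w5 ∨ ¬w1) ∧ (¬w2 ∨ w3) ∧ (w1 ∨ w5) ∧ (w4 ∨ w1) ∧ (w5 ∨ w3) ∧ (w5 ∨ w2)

There are 2^5 = 32 truth assignments over (w1, w2, w3, w4, w5).
Split on w5. With w5 = True, the clauses containing w5 are satisfied and ¬w5 drops from the rest; 9 of the 2^4 = 16 assignments to the other variables satisfy what remains.
With w5 = False, by the same count on the reduced clause set, 0 assignments work.
(One model: w1=F, w2=F, w3=F, w4=T, w5=T.)
Total: 9 + 0 = 9.

9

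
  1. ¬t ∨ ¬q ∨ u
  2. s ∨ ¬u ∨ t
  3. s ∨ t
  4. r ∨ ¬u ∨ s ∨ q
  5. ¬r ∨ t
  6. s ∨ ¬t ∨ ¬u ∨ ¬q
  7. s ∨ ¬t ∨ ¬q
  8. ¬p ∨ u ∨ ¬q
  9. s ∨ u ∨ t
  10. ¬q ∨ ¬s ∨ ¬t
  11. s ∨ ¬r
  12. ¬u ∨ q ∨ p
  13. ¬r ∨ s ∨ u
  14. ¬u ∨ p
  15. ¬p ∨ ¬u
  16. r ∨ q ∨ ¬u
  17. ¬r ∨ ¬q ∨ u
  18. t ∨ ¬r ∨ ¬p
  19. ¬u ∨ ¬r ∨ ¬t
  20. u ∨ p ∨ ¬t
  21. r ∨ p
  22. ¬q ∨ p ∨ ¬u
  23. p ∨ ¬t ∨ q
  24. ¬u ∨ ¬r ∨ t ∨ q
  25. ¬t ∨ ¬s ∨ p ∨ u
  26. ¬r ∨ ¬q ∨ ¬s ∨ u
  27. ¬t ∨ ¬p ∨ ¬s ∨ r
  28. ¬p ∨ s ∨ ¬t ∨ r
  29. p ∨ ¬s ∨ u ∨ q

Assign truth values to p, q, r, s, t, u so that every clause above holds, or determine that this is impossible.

Try s = True.
Try r = True.
The clause (t) is unit, so t = True.
The clause (¬q) is unit, so q = False.
The clause (¬u) is unit, so u = False.
The clause (p) is unit, so p = True.
Every clause now holds.

p: True, q: False, r: True, s: True, t: True, u: False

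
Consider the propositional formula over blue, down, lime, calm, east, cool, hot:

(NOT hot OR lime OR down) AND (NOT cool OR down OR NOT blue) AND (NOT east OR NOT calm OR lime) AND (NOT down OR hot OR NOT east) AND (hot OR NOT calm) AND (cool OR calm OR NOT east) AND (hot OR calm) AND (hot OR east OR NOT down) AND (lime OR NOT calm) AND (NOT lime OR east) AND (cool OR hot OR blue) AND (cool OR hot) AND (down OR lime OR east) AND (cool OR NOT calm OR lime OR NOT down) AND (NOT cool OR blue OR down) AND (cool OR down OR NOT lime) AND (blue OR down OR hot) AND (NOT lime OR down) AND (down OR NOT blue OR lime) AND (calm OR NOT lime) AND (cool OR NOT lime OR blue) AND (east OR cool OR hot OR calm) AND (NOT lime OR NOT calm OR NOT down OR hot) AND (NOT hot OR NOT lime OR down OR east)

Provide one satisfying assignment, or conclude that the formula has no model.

blue=true,  down=true,  lime=false,  calm=false,  east=true,  cool=true,  hot=true

Try hot = true.
Try lime = false.
From the singleton clause (down), down = true.
From the singleton clause (NOT calm), calm = false.
Try cool = true.
Every clause is now satisfied; blue, east are unconstrained.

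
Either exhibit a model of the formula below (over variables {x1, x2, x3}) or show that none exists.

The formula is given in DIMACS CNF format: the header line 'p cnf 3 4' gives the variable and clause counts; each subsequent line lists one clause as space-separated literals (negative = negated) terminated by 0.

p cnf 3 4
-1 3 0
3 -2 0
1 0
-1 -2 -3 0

x1=True,  x2=False,  x3=True

Unit clause (x1) forces x1 = True.
Unit clause (x3) forces x3 = True.
Unit clause (¬x2) forces x2 = False.
This assignment satisfies each clause.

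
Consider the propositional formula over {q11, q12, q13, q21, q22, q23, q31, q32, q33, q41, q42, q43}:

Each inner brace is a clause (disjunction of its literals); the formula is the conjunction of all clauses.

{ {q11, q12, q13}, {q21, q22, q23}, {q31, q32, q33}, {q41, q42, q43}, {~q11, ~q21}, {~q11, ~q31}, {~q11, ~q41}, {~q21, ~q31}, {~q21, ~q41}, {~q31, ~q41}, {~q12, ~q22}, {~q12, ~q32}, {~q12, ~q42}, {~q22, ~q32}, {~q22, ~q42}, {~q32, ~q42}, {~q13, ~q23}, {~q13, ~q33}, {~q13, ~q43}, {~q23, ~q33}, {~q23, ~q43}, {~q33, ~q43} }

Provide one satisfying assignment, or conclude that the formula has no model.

UNSATISFIABLE

Branch on q11: set q11 = 0.
Branch on q12: set q12 = 1.
From the singleton clause (~q22), q22 = 0.
From the singleton clause (~q32), q32 = 0.
From the singleton clause (~q42), q42 = 0.
Branch on q21: set q21 = 1.
From the singleton clause (~q31), q31 = 0.
From the singleton clause (q33), q33 = 1.
From the singleton clause (~q41), q41 = 0.
From the singleton clause (q43), q43 = 1.
Now (~q43) is unsatisfied and unit — conflict.
So q21 must be the other value — set q21 = 0.
From the singleton clause (q23), q23 = 1.
From the singleton clause (~q13), q13 = 0.
From the singleton clause (~q33), q33 = 0.
From the singleton clause (q31), q31 = 1.
From the singleton clause (~q41), q41 = 0.
From the singleton clause (q43), q43 = 1.
Now (~q43) is unsatisfied and unit — conflict.
Either choice for q21 ends in contradiction.
So q12 must be the other value — set q12 = 0.
From the singleton clause (q13), q13 = 1.
From the singleton clause (~q23), q23 = 0.
From the singleton clause (~q33), q33 = 0.
From the singleton clause (~q43), q43 = 0.
Branch on q21: set q21 = 1.
From the singleton clause (~q31), q31 = 0.
From the singleton clause (q32), q32 = 1.
From the singleton clause (~q41), q41 = 0.
From the singleton clause (q42), q42 = 1.
Now (~q42) is unsatisfied and unit — conflict.
So q21 must be the other value — set q21 = 0.
From the singleton clause (q22), q22 = 1.
From the singleton clause (~q32), q32 = 0.
From the singleton clause (q31), q31 = 1.
From the singleton clause (~q41), q41 = 0.
From the singleton clause (q42), q42 = 1.
Now (~q42) is unsatisfied and unit — conflict.
Either choice for q21 ends in contradiction.
Either choice for q12 ends in contradiction.
So q11 must be the other value — set q11 = 1.
From the singleton clause (~q21), q21 = 0.
From the singleton clause (~q31), q31 = 0.
From the singleton clause (~q41), q41 = 0.
Branch on q22: set q22 = 1.
From the singleton clause (~q12), q12 = 0.
From the singleton clause (~q32), q32 = 0.
From the singleton clause (q33), q33 = 1.
From the singleton clause (~q42), q42 = 0.
From the singleton clause (q43), q43 = 1.
Now (~q43) is unsatisfied and unit — conflict.
So q22 must be the other value — set q22 = 0.
From the singleton clause (q23), q23 = 1.
From the singleton clause (~q13), q13 = 0.
From the singleton clause (~q33), q33 = 0.
From the singleton clause (q32), q32 = 1.
From the singleton clause (~q12), q12 = 0.
From the singleton clause (~q42), q42 = 0.
From the singleton clause (q43), q43 = 1.
Now (~q43) is unsatisfied and unit — conflict.
Either choice for q22 ends in contradiction.
Either choice for q11 ends in contradiction.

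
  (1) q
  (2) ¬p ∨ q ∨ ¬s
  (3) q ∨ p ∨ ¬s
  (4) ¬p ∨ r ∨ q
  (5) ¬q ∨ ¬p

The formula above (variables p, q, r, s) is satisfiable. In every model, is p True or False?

Suppose p = True.
The clause (q) is unit, so q = True.
Now (¬q) is unsatisfied and unit — conflict.
So every satisfying assignment has p = False.

False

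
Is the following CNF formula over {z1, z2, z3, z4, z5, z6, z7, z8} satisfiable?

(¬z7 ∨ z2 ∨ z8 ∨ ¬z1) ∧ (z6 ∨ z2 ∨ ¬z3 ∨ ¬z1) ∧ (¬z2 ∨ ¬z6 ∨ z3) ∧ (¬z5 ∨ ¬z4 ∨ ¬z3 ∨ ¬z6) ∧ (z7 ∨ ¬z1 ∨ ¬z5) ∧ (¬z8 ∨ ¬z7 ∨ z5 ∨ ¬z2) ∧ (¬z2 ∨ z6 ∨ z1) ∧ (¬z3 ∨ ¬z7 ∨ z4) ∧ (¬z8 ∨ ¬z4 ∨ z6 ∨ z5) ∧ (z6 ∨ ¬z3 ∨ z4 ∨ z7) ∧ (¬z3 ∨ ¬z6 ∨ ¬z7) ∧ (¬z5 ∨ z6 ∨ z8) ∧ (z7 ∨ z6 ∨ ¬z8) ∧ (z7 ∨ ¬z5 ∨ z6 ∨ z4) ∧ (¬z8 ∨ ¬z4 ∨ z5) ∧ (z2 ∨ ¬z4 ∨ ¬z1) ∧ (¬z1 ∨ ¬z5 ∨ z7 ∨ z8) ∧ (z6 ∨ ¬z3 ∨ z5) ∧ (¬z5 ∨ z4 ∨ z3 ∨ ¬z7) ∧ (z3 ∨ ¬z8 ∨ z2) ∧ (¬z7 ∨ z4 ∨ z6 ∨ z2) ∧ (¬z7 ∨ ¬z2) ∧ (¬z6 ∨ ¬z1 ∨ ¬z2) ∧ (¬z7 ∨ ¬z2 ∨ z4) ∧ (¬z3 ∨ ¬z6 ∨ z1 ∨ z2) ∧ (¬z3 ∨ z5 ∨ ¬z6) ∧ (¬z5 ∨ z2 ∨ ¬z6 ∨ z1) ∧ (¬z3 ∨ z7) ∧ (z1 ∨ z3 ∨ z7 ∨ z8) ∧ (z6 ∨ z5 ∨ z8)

Case z7 = False:
The clause (¬z3) is unit, so z3 = False.
Case z2 = False:
The clause (¬z8) is unit, so z8 = False.
The clause (z1) is unit, so z1 = True.
The clause (¬z5) is unit, so z5 = False.
The clause (¬z4) is unit, so z4 = False.
The clause (z6) is unit, so z6 = True.
This assignment satisfies each clause.
A satisfying assignment: z1: True,  z2: False,  z3: False,  z4: False,  z5: False,  z6: True,  z7: False,  z8: False.

Yes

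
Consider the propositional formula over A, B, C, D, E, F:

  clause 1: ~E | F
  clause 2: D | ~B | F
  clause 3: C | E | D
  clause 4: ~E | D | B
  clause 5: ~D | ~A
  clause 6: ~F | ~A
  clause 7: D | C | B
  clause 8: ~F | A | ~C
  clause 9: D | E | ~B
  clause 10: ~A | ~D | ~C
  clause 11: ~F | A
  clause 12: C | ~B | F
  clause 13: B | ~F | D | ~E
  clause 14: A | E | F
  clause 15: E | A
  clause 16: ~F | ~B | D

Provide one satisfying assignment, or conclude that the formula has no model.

Branch on E: set E = 0.
(A) alone gives A = 1.
(~D) alone gives D = 0.
(C) alone gives C = 1.
(~F) alone gives F = 0.
(~B) alone gives B = 0.
Every clause now holds.

A: 1, B: 0, C: 1, D: 0, E: 0, F: 0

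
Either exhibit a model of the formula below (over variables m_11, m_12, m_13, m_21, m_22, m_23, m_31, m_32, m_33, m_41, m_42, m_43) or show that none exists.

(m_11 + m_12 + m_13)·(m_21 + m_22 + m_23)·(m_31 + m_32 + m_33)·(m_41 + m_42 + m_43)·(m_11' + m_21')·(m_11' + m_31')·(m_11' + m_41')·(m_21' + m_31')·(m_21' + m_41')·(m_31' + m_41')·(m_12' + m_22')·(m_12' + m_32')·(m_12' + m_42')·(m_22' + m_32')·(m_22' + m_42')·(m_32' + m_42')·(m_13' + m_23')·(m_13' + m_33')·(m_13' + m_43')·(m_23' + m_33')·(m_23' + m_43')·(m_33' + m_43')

Try m_11 = 0.
Try m_12 = 1.
(m_22') alone gives m_22 = 0.
(m_32') alone gives m_32 = 0.
(m_42') alone gives m_42 = 0.
Try m_21 = 1.
(m_31') alone gives m_31 = 0.
(m_33) alone gives m_33 = 1.
(m_41') alone gives m_41 = 0.
(m_43) alone gives m_43 = 1.
But (m_43') is also a unit clause — contradiction.
That branch fails; take m_21 = 0 instead.
(m_23) alone gives m_23 = 1.
(m_13') alone gives m_13 = 0.
(m_33') alone gives m_33 = 0.
(m_31) alone gives m_31 = 1.
(m_41') alone gives m_41 = 0.
(m_43) alone gives m_43 = 1.
But (m_43') is also a unit clause — contradiction.
Both values of m_21 lead to a conflict.
That branch fails; take m_12 = 0 instead.
(m_13) alone gives m_13 = 1.
(m_23') alone gives m_23 = 0.
(m_33') alone gives m_33 = 0.
(m_43') alone gives m_43 = 0.
Try m_21 = 1.
(m_31') alone gives m_31 = 0.
(m_32) alone gives m_32 = 1.
(m_41') alone gives m_41 = 0.
(m_42) alone gives m_42 = 1.
But (m_42') is also a unit clause — contradiction.
That branch fails; take m_21 = 0 instead.
(m_22) alone gives m_22 = 1.
(m_32') alone gives m_32 = 0.
(m_31) alone gives m_31 = 1.
(m_41') alone gives m_41 = 0.
(m_42) alone gives m_42 = 1.
But (m_42') is also a unit clause — contradiction.
Both values of m_21 lead to a conflict.
Both values of m_12 lead to a conflict.
That branch fails; take m_11 = 1 instead.
(m_21') alone gives m_21 = 0.
(m_31') alone gives m_31 = 0.
(m_41') alone gives m_41 = 0.
Try m_22 = 1.
(m_12') alone gives m_12 = 0.
(m_32') alone gives m_32 = 0.
(m_33) alone gives m_33 = 1.
(m_42') alone gives m_42 = 0.
(m_43) alone gives m_43 = 1.
But (m_43') is also a unit clause — contradiction.
That branch fails; take m_22 = 0 instead.
(m_23) alone gives m_23 = 1.
(m_13') alone gives m_13 = 0.
(m_33') alone gives m_33 = 0.
(m_32) alone gives m_32 = 1.
(m_12') alone gives m_12 = 0.
(m_42') alone gives m_42 = 0.
(m_43) alone gives m_43 = 1.
But (m_43') is also a unit clause — contradiction.
Both values of m_22 lead to a conflict.
Both values of m_11 lead to a conflict.

UNSATISFIABLE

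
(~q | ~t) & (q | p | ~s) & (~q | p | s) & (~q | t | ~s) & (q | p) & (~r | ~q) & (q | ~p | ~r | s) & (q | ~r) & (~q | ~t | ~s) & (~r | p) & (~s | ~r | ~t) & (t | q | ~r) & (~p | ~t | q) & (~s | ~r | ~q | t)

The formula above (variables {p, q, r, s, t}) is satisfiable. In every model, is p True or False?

Suppose p = 0.
The clause (q) is unit, so q = 1.
The clause (~t) is unit, so t = 0.
The clause (s) is unit, so s = 1.
But (~s) is also a unit clause — contradiction.
So every satisfying assignment has p = True.

True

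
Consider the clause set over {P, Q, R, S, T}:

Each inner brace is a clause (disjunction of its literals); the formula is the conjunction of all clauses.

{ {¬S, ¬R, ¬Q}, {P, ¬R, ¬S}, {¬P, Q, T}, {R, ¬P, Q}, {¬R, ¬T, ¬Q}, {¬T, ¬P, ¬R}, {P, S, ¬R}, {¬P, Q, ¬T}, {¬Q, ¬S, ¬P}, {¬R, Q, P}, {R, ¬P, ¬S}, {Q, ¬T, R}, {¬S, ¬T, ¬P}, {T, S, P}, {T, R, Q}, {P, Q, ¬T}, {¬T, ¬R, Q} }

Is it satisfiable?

Satisfiable

Suppose S = True.
Suppose R = False.
Unit clause (¬P) forces P = False.
Suppose Q = True.
All clauses hold; T can take either value.
A satisfying assignment: P=False; Q=True; R=False; S=True; T=True.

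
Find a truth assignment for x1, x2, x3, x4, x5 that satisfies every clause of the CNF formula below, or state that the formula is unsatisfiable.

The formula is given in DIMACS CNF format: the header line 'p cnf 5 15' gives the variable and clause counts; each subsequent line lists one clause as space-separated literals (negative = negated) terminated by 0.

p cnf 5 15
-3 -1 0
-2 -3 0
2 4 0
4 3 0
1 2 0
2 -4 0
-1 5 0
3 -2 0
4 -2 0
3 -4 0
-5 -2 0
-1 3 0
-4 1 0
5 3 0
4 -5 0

UNSATISFIABLE

Case x3 = False:
The clause (x4) is unit, so x4 = True.
That conflicts with the unit clause (¬x4).
Undo x3 and try x3 = True.
The clause (¬x1) is unit, so x1 = False.
The clause (¬x2) is unit, so x2 = False.
That conflicts with the unit clause (x2).
Both values of x3 lead to a conflict.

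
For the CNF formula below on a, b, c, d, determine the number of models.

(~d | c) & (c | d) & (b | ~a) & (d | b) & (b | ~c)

4

There are 2^4 = 16 truth assignments over (a, b, c, d).
Split on a. With a = 1, the clauses containing a are satisfied and ~a drops from the rest; 2 of the 2^3 = 8 assignments to the other variables satisfy what remains.
With a = 0, by the same count on the reduced clause set, 2 assignments work.
Total: 2 + 2 = 4.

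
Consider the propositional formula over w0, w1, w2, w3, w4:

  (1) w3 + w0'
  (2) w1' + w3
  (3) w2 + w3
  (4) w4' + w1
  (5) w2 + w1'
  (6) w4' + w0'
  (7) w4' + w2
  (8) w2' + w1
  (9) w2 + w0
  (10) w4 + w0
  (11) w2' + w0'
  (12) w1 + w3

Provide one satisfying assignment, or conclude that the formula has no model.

Branch on w3: set w3 = 1.
Branch on w4: set w4 = 1.
Unit clause (w1) forces w1 = 1.
Unit clause (w2) forces w2 = 1.
Unit clause (w0') forces w0 = 0.
Every clause now holds.

w0: 0, w1: 1, w2: 1, w3: 1, w4: 1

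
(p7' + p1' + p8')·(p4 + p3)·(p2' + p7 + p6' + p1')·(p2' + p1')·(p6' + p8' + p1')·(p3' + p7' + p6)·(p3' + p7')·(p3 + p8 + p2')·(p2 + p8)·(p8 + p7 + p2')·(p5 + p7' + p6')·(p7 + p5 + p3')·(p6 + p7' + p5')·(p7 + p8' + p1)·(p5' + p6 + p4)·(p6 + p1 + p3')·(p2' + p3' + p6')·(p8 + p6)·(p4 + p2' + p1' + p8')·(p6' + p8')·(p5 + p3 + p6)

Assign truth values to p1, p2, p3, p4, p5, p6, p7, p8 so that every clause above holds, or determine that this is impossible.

Try p4 = 1.
Try p2 = 0.
(p8) alone gives p8 = 1.
(p6') alone gives p6 = 0.
Try p7 = 0.
(p1) alone gives p1 = 1.
Try p5 = 1.
No clause remains; p3 is free.

p1: 1, p2: 0, p3: 1, p4: 1, p5: 1, p6: 0, p7: 0, p8: 1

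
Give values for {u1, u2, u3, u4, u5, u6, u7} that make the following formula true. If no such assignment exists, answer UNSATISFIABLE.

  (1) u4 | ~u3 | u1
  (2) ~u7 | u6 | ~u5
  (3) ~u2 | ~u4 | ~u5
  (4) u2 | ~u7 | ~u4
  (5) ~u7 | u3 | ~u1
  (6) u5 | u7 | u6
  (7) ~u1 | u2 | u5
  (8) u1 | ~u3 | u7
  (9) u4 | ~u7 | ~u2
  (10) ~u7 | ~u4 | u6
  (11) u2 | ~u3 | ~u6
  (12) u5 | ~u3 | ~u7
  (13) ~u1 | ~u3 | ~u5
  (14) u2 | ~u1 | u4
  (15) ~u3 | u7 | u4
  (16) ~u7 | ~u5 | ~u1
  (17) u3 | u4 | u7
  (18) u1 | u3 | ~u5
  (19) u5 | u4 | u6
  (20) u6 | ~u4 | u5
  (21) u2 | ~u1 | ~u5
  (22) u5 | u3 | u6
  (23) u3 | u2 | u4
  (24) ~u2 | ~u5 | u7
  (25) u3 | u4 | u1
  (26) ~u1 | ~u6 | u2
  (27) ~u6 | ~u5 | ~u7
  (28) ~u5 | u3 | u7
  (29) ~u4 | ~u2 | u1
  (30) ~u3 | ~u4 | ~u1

u1: 1, u2: 1, u3: 0, u4: 1, u5: 0, u6: 1, u7: 0

Try u4 = 1.
Try u2 = 1.
(~u5) alone gives u5 = 0.
(u6) alone gives u6 = 1.
(u1) alone gives u1 = 1.
(~u3) alone gives u3 = 0.
(~u7) alone gives u7 = 0.
Every clause now holds.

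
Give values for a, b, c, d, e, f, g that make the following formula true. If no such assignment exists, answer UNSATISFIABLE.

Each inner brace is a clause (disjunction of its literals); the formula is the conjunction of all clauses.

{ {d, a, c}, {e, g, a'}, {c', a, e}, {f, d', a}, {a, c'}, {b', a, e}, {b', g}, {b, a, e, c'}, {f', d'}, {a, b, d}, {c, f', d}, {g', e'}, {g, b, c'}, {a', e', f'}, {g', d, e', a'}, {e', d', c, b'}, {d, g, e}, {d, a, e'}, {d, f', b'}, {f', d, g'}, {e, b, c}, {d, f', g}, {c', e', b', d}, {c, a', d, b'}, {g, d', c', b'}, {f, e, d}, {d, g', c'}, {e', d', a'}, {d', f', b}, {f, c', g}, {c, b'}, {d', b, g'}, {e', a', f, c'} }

a=1; b=0; c=0; d=0; e=1; f=0; g=0

Branch on a: set a = 1.
Branch on e: set e = 1.
(g') alone gives g = 0.
(b') alone gives b = 0.
(c') alone gives c = 0.
(f') alone gives f = 0.
(d') alone gives d = 0.
This assignment satisfies each clause.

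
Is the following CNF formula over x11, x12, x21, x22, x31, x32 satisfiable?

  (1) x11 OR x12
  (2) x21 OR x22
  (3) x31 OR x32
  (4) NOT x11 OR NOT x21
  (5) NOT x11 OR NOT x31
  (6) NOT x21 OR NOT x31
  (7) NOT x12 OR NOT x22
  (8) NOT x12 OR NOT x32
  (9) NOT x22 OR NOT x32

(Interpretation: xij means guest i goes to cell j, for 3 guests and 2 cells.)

Suppose x11 = true.
From the singleton clause (NOT x21), x21 = false.
From the singleton clause (x22), x22 = true.
From the singleton clause (NOT x31), x31 = false.
From the singleton clause (x32), x32 = true.
Now (NOT x32) is unsatisfied and unit — conflict.
Backtrack on x11: now try x11 = false.
From the singleton clause (x12), x12 = true.
From the singleton clause (NOT x22), x22 = false.
From the singleton clause (x21), x21 = true.
From the singleton clause (NOT x31), x31 = false.
From the singleton clause (x32), x32 = true.
Now (NOT x32) is unsatisfied and unit — conflict.
Both values of x11 lead to a conflict.
No assignment satisfies every clause.

No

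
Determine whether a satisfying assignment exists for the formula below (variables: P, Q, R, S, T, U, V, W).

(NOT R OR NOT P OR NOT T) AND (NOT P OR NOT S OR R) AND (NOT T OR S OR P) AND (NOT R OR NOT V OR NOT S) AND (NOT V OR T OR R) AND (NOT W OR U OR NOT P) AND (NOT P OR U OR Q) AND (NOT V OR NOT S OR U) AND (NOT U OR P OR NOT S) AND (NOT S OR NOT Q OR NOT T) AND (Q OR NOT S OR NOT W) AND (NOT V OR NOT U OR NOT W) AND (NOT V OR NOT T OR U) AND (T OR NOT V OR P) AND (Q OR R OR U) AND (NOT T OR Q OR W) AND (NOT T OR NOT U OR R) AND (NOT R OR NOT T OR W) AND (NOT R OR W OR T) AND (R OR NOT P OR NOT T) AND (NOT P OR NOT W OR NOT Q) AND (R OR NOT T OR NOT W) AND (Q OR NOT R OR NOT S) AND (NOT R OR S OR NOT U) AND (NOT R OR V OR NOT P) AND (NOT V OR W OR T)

Try R = false.
Try P = false.
Try T = false.
Unit clause (NOT V) forces V = false.
Try U = false.
Unit clause (Q) forces Q = true.
All clauses hold; S, W can take either value.
A satisfying assignment: P ↦ false; Q ↦ true; R ↦ false; S ↦ true; T ↦ false; U ↦ false; V ↦ false; W ↦ false.

Yes, satisfiable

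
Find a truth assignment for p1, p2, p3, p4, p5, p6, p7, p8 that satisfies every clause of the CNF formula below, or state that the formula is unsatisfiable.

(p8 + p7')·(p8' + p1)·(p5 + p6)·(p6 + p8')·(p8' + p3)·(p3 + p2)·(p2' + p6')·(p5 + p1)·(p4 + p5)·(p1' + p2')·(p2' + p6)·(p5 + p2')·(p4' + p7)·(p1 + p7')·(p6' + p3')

p1: 0,  p2: 0,  p3: 1,  p4: 0,  p5: 1,  p6: 0,  p7: 0,  p8: 0

Suppose p8 = 0.
From the singleton clause (p7'), p7 = 0.
From the singleton clause (p4'), p4 = 0.
From the singleton clause (p5), p5 = 1.
Suppose p3 = 1.
From the singleton clause (p6'), p6 = 0.
From the singleton clause (p2'), p2 = 0.
All clauses hold; p1 can take either value.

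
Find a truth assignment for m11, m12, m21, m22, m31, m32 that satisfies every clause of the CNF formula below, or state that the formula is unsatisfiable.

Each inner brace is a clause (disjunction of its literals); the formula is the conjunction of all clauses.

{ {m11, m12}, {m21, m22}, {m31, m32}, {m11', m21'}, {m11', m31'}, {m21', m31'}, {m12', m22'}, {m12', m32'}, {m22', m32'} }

Try m11 = 1.
The clause (m21') is unit, so m21 = 0.
The clause (m22) is unit, so m22 = 1.
The clause (m31') is unit, so m31 = 0.
The clause (m32) is unit, so m32 = 1.
Now (m32') is unsatisfied and unit — conflict.
Backtrack on m11: now try m11 = 0.
The clause (m12) is unit, so m12 = 1.
The clause (m22') is unit, so m22 = 0.
The clause (m21) is unit, so m21 = 1.
The clause (m31') is unit, so m31 = 0.
The clause (m32) is unit, so m32 = 1.
Now (m32') is unsatisfied and unit — conflict.
Neither m11 = 1 nor m11 = 0 works.

UNSATISFIABLE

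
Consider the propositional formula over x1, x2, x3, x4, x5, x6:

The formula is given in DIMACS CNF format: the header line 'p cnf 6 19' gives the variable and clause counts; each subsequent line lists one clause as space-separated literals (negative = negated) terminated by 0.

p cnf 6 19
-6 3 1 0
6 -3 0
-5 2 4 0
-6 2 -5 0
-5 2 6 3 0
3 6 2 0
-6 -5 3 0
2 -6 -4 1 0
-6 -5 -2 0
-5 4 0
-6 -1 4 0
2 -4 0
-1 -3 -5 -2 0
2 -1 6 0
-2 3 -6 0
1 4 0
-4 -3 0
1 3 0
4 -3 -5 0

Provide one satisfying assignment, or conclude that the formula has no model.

x1: True,  x2: True,  x3: False,  x4: True,  x5: True,  x6: False

Branch on x6: set x6 = False.
From the singleton clause (¬x3), x3 = False.
From the singleton clause (x2), x2 = True.
From the singleton clause (x1), x1 = True.
Branch on x5: set x5 = True.
From the singleton clause (x4), x4 = True.
Every clause now holds.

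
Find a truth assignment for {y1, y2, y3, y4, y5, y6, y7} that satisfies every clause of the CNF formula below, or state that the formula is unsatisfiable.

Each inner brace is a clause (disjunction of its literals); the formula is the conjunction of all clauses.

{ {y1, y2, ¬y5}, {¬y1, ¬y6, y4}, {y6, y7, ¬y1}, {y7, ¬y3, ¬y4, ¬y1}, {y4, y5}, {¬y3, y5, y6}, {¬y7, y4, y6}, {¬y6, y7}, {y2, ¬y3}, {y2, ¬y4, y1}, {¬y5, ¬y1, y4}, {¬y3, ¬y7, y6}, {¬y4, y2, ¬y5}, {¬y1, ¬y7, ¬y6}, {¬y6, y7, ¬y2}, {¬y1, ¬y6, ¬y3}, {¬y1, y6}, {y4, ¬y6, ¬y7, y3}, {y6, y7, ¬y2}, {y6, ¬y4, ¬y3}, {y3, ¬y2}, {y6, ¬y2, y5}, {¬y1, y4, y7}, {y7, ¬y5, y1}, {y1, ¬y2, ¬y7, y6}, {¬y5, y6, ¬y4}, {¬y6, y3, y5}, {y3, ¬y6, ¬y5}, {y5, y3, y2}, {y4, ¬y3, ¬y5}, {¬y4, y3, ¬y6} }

Try y4 = True.
Try y6 = True.
From the singleton clause (y7), y7 = True.
From the singleton clause (¬y1), y1 = False.
From the singleton clause (y2), y2 = True.
From the singleton clause (y3), y3 = True.
No clause remains; y5 is free.

y1=False; y2=True; y3=True; y4=True; y5=True; y6=True; y7=True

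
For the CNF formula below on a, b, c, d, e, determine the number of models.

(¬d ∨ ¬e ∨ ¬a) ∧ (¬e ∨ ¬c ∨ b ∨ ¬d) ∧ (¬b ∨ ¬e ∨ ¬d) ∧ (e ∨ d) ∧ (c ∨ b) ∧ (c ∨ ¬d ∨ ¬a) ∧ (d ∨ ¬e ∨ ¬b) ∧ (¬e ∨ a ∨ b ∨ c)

7

There are 2^5 = 32 truth assignments over (a, b, c, d, e).
Split on b. With b = True, the clauses containing b are satisfied and ¬b drops from the rest; 3 of the 2^4 = 16 assignments to the other variables satisfy what remains.
With b = False, by the same count on the reduced clause set, 4 assignments work.
(One model: a=F, b=F, c=T, d=F, e=T.)
Total: 3 + 4 = 7.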